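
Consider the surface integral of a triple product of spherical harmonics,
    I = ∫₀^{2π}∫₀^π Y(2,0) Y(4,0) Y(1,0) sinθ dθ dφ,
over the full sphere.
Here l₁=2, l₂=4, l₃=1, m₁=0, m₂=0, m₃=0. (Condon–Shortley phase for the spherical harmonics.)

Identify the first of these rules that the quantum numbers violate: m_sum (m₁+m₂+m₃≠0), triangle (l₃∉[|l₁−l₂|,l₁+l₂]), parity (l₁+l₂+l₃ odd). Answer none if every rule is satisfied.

triangle

Σmᵢ = 0  ✓
l₃∈[|l₁−l₂|,l₁+l₂]=[2,6], have l₃=1  ✗
Σlᵢ = 7 ⇒ odd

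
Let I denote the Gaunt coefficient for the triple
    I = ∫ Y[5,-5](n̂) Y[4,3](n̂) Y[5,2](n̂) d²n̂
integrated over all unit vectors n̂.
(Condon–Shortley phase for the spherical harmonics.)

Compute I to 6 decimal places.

Checks pass: Σm=0; 14 even; l₃=5∈[1,9].
(2·5+1)(2·4+1)(2·5+1) = 1089
Δ: 4! 6! 4! / 15! → 1/3153150
sum: t=0:+1/69120 t=1:−1/1728 t=2:+1/576 t=3:−1/1728 t=4:+1/69120 = 7/11520
3j²(5 4 5; 0 0 0) = Δ·Π!·Σ² = 2/143  (sign -1)
sum: t=4:+1/103680 = 1/103680
3j²(5 4 5; -5 3 2) = Δ·Π!·Σ² = 7/429  (sign -1)
combine: 4πI² = 1089·2/143·7/429 = 42/169
take √, sign +1: I = 0.14062948

0.140629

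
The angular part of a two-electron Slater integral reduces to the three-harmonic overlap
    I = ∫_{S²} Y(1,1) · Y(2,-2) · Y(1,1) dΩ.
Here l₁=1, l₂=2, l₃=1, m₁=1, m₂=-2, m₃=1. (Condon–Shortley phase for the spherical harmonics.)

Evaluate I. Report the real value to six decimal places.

0.309019

m-sum 0 ✓  L=4 even ✓  1≤1≤3 ✓
Π(2lᵢ+1) = 3×5×3 = 45
triangle coeff Δ(1,2,1) = 1/30
Σ_t [1,1]: t=1:−1/1 = -1/1
(3j)²=2/15 [(1 2 1; 0 0 0)], sign=+1
Σ_t [0,0]: t=0:+1/4 = 1/4
(3j)²=1/5 [(1 2 1; 1 -2 1)], sign=+1
⇒ 4πI² = 6/5
I = (+1)√(6/5/(4π)) = 0.30901936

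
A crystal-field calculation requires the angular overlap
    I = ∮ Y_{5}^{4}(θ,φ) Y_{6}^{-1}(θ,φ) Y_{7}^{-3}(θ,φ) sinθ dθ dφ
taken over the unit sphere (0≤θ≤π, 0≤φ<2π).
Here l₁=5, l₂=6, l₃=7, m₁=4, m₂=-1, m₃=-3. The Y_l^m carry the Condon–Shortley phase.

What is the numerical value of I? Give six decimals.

m-sum 0 ✓  L=18 even ✓  1≤7≤11 ✓
Π(2lᵢ+1) = 11×13×15 = 2145
triangle coeff Δ(5,6,7) = 1/174594420
Σ_t [0,4]: t=0:+1/4147200 t=1:−1/207360 t=2:+1/82944 t=3:−1/207360 t=4:+1/4147200 = 1/345600
(3j)²=420/46189 [(5 6 7; 0 0 0)], sign=-1
Σ_t [0,1]: t=0:+1/2073600 t=1:−1/2488320 = 1/12441600
(3j)²=98/138567 [(5 6 7; 4 -1 -3)], sign=+1
⇒ 4πI² = 205800/14919047
I = (-1)√(205800/14919047/(4π)) = -0.03313197

-0.033132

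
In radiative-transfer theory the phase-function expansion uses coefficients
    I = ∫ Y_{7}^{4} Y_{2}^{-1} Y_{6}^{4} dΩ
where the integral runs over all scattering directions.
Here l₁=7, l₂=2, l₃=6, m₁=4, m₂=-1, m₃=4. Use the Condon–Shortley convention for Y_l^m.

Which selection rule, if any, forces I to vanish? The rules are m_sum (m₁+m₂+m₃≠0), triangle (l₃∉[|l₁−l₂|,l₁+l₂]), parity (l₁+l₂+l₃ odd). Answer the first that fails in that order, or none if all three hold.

azimuthal sum: 4 − 1 + 4 = 7  ✗
5 ≤ 6 ≤ 9 (triangle on l)
L = 7 + 2 + 6 = 15 (odd)

m_sum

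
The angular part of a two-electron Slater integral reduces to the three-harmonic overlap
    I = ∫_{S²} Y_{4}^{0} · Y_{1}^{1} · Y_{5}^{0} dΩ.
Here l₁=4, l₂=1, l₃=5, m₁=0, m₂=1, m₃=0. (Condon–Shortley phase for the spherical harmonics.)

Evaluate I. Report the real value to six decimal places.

0 + 1 + 0 = 1 ≠ 0: azimuthal integral kills it; I = 0

0.000000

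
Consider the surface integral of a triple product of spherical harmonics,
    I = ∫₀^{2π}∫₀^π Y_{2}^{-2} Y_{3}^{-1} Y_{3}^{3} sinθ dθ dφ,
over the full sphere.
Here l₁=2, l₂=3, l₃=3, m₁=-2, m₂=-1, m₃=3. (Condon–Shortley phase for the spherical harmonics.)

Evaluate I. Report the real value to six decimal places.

0.132981

Checks pass: Σm=0; 8 even; l₃=3∈[1,5].
(2·2+1)(2·3+1)(2·3+1) = 245
Δ: 2! 2! 4! / 9! → 1/3780
sum: t=0:+1/24 t=1:−1/4 t=2:+1/24 = -1/6
3j²(2 3 3; 0 0 0) = Δ·Π!·Σ² = 4/105  (sign +1)
sum: t=2:+1/96 = 1/96
3j²(2 3 3; -2 -1 3) = Δ·Π!·Σ² = 1/42  (sign +1)
combine: 4πI² = 245·4/105·1/42 = 2/9
take √, sign +1: I = 0.13298076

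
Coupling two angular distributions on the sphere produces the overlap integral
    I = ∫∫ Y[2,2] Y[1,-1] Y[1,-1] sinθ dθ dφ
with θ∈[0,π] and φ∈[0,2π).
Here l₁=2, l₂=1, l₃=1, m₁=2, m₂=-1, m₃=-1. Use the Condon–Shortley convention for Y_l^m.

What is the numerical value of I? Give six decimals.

Rules hold: Σm=0, L=4 even, 1≤1≤3.
N = 5·3·3 = 45
Δ = 2!·2!·0!/5! = 1/30
Racah Σ t=1..1: t=1:−1/1 = -1/1
⇒ 3j(2 1 1; 0 0 0)² = 2/15, sgn +1
Racah Σ t=0..0: t=0:+1/4 = 1/4
⇒ 3j(2 1 1; 2 -1 -1)² = 1/5, sgn +1
4πI² = N·(3j₀)²·(3jₘ)² = 6/5
I = +1·√(1.2/4π) = 0.30901936

0.309019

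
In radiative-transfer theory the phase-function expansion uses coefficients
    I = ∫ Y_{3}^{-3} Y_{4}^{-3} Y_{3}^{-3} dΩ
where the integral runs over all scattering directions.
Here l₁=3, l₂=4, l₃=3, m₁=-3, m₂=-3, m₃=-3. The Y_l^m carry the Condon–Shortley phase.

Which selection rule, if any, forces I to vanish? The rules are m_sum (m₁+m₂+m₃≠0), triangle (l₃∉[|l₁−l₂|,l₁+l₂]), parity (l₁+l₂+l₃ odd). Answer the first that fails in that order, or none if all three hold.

m_sum

Σmᵢ = -9  ✗
l₃∈[|l₁−l₂|,l₁+l₂]=[1,7], have l₃=3
Σlᵢ = 10 ⇒ even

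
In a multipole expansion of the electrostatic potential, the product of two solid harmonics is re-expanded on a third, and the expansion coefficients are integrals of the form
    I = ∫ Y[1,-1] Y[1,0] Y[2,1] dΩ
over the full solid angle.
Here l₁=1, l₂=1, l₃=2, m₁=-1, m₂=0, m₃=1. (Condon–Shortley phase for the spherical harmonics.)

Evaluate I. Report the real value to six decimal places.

m-sum 0 ✓  L=4 even ✓  0≤2≤2 ✓
Π(2lᵢ+1) = 3×3×5 = 45
triangle coeff Δ(1,1,2) = 1/30
Σ_t [0,0]: t=0:+1/1 = 1/1
(3j)²=2/15 [(1 1 2; 0 0 0)], sign=+1
Σ_t [0,0]: t=0:+1/2 = 1/2
(3j)²=1/10 [(1 1 2; -1 0 1)], sign=-1
⇒ 4πI² = 3/5
I = (-1)√(3/5/(4π)) = -0.21850969

-0.218510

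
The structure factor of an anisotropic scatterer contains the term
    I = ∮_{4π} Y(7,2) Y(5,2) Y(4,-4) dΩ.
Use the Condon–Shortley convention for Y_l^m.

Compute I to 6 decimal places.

m-sum 0 ✓  L=16 even ✓  2≤4≤12 ✓
Π(2lᵢ+1) = 15×11×9 = 1485
triangle coeff Δ(7,5,4) = 1/6126120
Σ_t [3,5]: t=3:−1/69120 t=4:+1/20736 t=5:−1/69120 = 1/51840
(3j)²=280/21879 [(7 5 4; 0 0 0)], sign=+1
Σ_t [5,5]: t=5:−1/1036800 = -1/1036800
(3j)²=98/12155 [(7 5 4; 2 2 -4)], sign=-1
⇒ 4πI² = 82320/537251
I = (-1)√(82320/537251/(4π)) = -0.11042290

-0.110423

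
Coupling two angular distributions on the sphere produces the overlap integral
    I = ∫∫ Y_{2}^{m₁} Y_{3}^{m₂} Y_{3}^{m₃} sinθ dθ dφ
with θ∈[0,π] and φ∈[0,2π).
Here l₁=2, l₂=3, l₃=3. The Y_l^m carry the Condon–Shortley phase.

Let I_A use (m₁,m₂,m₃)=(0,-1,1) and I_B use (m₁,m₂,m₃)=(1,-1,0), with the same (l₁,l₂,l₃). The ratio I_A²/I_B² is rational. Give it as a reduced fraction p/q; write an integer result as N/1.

9/2

Same 2,3,3: normalisation and zero-m 3j drop out of the ratio.
A: Δ: 2! 2! 4! / 9! → 1/3780; sum: t=0:+1/16 t=1:−1/6 t=2:+1/96 = -3/32; 3j²(2 3 3; 0 -1 1) = Δ·Π!·Σ² = 3/140  (sign -1)
B: Δ: 2! 2! 4! / 9! → 1/3780; sum: t=0:+1/8 t=1:−1/12 = 1/24; 3j²(2 3 3; 1 -1 0) = Δ·Π!·Σ² = 1/210  (sign -1)
I_A²/I_B² = (3/140)/(1/210) = 9/2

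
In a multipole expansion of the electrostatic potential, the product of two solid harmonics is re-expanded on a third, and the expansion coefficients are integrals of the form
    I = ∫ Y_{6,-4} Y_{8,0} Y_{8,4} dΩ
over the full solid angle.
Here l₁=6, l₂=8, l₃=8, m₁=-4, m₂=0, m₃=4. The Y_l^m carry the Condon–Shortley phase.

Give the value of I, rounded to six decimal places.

0.035628

Checks pass: Σm=0; 22 even; l₃=8∈[2,14].
(2·6+1)(2·8+1)(2·8+1) = 3757
Δ: 6! 6! 10! / 23! → 1/13742520792
sum: t=0:+1/41803776000 t=1:−1/435456000 t=2:+1/39813120 t=3:−1/18662400 t=4:+1/39813120 t=5:−1/435456000 t=6:+1/41803776000 = -11/1393459200
3j²(6 8 8; 0 0 0) = Δ·Π!·Σ² = 600/96577  (sign -1)
sum: t=4:+1/597196800 t=5:−1/435456000 t=6:+1/2786918400 = -11/41803776000
3j²(6 8 8; -4 0 4) = Δ·Π!·Σ² = 66/96577  (sign -1)
combine: 4πI² = 3757·600/96577·66/96577 = 39600/2482597
take √, sign +1: I = 0.03562784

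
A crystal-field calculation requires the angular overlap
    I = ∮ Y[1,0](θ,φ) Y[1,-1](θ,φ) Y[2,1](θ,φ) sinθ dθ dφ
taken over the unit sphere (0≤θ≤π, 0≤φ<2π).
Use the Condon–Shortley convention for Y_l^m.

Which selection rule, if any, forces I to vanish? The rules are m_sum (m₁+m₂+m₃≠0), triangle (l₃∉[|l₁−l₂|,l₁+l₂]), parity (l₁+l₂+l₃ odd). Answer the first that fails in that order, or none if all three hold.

none

Σmᵢ = 0  ✓
l₃∈[|l₁−l₂|,l₁+l₂]=[0,2], have l₃=2  ✓
Σlᵢ = 4 ⇒ even  ✓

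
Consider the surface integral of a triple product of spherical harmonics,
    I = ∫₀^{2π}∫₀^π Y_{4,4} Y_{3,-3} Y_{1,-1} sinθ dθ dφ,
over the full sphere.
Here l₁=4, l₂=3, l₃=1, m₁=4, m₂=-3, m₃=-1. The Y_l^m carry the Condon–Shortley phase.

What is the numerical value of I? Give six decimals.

m-sum 0 ✓  L=8 even ✓  1≤1≤7 ✓
Π(2lᵢ+1) = 9×7×3 = 189
triangle coeff Δ(4,3,1) = 1/252
Σ_t [3,3]: t=3:−1/36 = -1/36
(3j)²=4/63 [(4 3 1; 0 0 0)], sign=+1
Σ_t [0,0]: t=0:+1/1440 = 1/1440
(3j)²=1/9 [(4 3 1; 4 -3 -1)], sign=+1
⇒ 4πI² = 4/3
I = (+1)√(4/3/(4π)) = 0.32573501

0.325735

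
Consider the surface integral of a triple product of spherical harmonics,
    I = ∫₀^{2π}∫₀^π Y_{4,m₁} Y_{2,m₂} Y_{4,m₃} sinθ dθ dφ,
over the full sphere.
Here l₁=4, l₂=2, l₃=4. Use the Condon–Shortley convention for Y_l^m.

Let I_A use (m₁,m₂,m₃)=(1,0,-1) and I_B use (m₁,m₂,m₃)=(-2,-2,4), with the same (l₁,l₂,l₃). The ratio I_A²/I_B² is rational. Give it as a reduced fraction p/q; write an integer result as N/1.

289/168

Same 4,2,4: normalisation and zero-m 3j drop out of the ratio.
A: Δ: 2! 6! 2! / 11! → 1/13860; sum: t=0:+1/144 t=1:−1/48 t=2:+1/480 = -17/1440; 3j²(4 2 4; 1 0 -1) = Δ·Π!·Σ² = 289/13860  (sign +1)
B: Δ: 2! 6! 2! / 11! → 1/13860; sum: t=0:+1/2880 = 1/2880; 3j²(4 2 4; -2 -2 4) = Δ·Π!·Σ² = 2/165  (sign +1)
I_A²/I_B² = (289/13860)/(2/165) = 289/168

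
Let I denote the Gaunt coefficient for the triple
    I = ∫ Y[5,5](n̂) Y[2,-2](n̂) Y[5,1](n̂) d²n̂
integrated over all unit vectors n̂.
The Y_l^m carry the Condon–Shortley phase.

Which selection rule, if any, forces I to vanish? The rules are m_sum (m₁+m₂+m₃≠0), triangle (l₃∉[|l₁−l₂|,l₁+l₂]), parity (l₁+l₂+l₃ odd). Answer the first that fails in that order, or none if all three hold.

m_sum

Σmᵢ = 4  ✗
l₃∈[|l₁−l₂|,l₁+l₂]=[3,7], have l₃=5
Σlᵢ = 12 ⇒ even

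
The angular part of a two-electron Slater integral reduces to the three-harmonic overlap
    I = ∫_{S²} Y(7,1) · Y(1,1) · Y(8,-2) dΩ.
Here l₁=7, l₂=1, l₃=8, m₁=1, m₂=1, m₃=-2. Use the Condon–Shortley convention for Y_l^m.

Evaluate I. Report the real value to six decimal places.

0.205254

m-sum 0 ✓  L=16 even ✓  6≤8≤8 ✓
Π(2lᵢ+1) = 15×3×17 = 765
triangle coeff Δ(7,1,8) = 1/2040
Σ_t [0,0]: t=0:+1/25401600 = 1/25401600
(3j)²=8/255 [(7 1 8; 0 0 0)], sign=+1
Σ_t [0,0]: t=0:+1/58060800 = 1/58060800
(3j)²=3/136 [(7 1 8; 1 1 -2)], sign=+1
⇒ 4πI² = 9/17
I = (+1)√(9/17/(4π)) = 0.20525411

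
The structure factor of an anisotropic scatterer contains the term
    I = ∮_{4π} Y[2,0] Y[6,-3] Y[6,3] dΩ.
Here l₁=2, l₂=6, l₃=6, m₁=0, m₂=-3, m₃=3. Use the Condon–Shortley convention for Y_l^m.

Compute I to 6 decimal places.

-0.057344

m-sum 0 ✓  L=14 even ✓  4≤6≤8 ✓
Π(2lᵢ+1) = 5×13×13 = 845
triangle coeff Δ(2,6,6) = 1/90090
Σ_t [0,2]: t=0:+1/69120 t=1:−1/14400 t=2:+1/69120 = -7/172800
(3j)²=14/715 [(2 6 6; 0 0 0)], sign=-1
Σ_t [0,2]: t=0:+1/120960 t=1:−1/80640 t=2:+1/1451520 = -1/290304
(3j)²=5/2002 [(2 6 6; 0 -3 3)], sign=+1
⇒ 4πI² = 5/121
I = (-1)√(5/121/(4π)) = -0.05734392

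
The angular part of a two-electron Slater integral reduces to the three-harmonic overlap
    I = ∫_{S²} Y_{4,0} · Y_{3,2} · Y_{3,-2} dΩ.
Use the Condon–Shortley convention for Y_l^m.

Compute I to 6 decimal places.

-0.179515

m-sum 0 ✓  L=10 even ✓  1≤3≤7 ✓
Π(2lᵢ+1) = 9×7×7 = 441
triangle coeff Δ(4,3,3) = 1/34650
Σ_t [1,3]: t=1:−1/72 t=2:+1/16 t=3:−1/72 = 5/144
(3j)²=2/77 [(4 3 3; 0 0 0)], sign=-1
Σ_t [3,4]: t=3:−1/72 t=4:+1/576 = -7/576
(3j)²=7/198 [(4 3 3; 0 2 -2)], sign=+1
⇒ 4πI² = 49/121
I = (-1)√(49/121/(4π)) = -0.17951487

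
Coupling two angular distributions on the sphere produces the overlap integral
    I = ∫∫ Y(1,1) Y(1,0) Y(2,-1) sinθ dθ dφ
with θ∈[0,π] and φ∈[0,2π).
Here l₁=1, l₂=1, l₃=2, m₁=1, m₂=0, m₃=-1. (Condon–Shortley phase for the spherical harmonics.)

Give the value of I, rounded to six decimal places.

-0.218510

Checks pass: Σm=0; 4 even; l₃=2∈[0,2].
(2·1+1)(2·1+1)(2·2+1) = 45
Δ: 0! 2! 2! / 5! → 1/30
sum: t=0:+1/1 = 1/1
3j²(1 1 2; 0 0 0) = Δ·Π!·Σ² = 2/15  (sign +1)
sum: t=0:+1/2 = 1/2
3j²(1 1 2; 1 0 -1) = Δ·Π!·Σ² = 1/10  (sign -1)
combine: 4πI² = 45·2/15·1/10 = 3/5
take √, sign -1: I = -0.21850969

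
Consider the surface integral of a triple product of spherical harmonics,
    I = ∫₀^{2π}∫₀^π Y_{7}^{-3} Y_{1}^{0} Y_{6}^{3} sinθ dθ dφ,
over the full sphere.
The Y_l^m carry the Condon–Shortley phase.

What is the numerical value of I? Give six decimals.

-0.221293

Checks pass: Σm=0; 14 even; l₃=6∈[6,8].
(2·7+1)(2·1+1)(2·6+1) = 585
Δ: 2! 12! 0! / 15! → 1/1365
sum: t=1:−1/518400 = -1/518400
3j²(7 1 6; 0 0 0) = Δ·Π!·Σ² = 7/195  (sign -1)
sum: t=1:−1/2177280 = -1/2177280
3j²(7 1 6; -3 0 3) = Δ·Π!·Σ² = 8/273  (sign +1)
combine: 4πI² = 585·7/195·8/273 = 8/13
take √, sign -1: I = -0.22129336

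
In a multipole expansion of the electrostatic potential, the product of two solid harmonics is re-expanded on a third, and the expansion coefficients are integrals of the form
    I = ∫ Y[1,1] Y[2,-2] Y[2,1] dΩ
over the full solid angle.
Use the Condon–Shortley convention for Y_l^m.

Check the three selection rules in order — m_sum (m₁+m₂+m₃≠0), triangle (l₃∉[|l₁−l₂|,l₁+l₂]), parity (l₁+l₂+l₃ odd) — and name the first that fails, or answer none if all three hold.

parity

Σmᵢ = 0  ✓
l₃∈[|l₁−l₂|,l₁+l₂]=[1,3], have l₃=2  ✓
Σlᵢ = 5 ⇒ odd  ✗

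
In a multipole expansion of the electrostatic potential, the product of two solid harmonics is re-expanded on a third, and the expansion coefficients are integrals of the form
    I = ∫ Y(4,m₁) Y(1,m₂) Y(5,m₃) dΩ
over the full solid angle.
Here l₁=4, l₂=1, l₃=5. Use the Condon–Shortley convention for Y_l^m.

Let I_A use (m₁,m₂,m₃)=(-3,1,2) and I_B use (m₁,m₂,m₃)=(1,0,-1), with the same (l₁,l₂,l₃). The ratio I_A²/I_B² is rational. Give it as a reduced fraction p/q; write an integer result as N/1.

l's match ⇒ only the (l;m) 3-j factors differ between A and B.
A: triangle coeff Δ(4,1,5) = 1/495; Σ_t [0,0]: t=0:+1/10080 = 1/10080; (3j)²=1/165 [(4 1 5; -3 1 2)], sign=-1
B: triangle coeff Δ(4,1,5) = 1/495; Σ_t [0,0]: t=0:+1/720 = 1/720; (3j)²=8/165 [(4 1 5; 1 0 -1)], sign=+1
I_A²/I_B² = (1/165)/(8/165) = 1/8

1/8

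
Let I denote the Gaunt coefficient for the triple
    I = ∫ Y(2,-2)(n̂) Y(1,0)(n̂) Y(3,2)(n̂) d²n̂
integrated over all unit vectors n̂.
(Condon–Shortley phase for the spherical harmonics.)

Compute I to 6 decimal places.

0.184674

m-sum 0 ✓  L=6 even ✓  1≤3≤3 ✓
Π(2lᵢ+1) = 5×3×7 = 105
triangle coeff Δ(2,1,3) = 1/105
Σ_t [0,0]: t=0:+1/4 = 1/4
(3j)²=3/35 [(2 1 3; 0 0 0)], sign=-1
Σ_t [0,0]: t=0:+1/24 = 1/24
(3j)²=1/21 [(2 1 3; -2 0 2)], sign=-1
⇒ 4πI² = 3/7
I = (+1)√(3/7/(4π)) = 0.18467439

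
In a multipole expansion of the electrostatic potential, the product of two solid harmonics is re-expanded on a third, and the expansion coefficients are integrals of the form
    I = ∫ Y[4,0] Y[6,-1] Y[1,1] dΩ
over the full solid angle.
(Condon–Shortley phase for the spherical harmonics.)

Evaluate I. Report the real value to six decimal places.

l₃=1 ∉ [2,10] — triangle fails ⇒ I = 0

0.000000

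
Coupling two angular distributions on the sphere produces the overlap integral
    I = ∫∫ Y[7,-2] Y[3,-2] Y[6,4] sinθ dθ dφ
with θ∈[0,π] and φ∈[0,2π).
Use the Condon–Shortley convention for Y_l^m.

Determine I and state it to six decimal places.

Rules hold: Σm=0, L=16 even, 4≤6≤10.
N = 15·7·13 = 1365
Δ = 4!·10!·2!/17! = 1/2042040
Racah Σ t=1..3: t=1:−1/207360 t=2:+1/57600 t=3:−1/207360 = 1/129600
⇒ 3j(7 3 6; 0 0 0)² = 168/12155, sgn +1
Racah Σ t=0..1: t=0:+1/8709120 t=1:−1/967680 = -1/1088640
⇒ 3j(7 3 6; -2 -2 4)² = 800/51051, sgn -1
4πI² = N·(3j₀)²·(3jₘ)² = 134400/454597
I = -1·√(0.295646/4π) = -0.15338448

-0.153384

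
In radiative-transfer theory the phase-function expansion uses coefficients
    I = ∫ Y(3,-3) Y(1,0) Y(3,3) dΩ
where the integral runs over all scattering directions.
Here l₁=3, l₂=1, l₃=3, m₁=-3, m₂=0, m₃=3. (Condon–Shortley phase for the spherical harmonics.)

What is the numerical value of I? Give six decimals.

0.000000

L=7 odd ⇒ parity kills the (l;000) factor ⇒ I = 0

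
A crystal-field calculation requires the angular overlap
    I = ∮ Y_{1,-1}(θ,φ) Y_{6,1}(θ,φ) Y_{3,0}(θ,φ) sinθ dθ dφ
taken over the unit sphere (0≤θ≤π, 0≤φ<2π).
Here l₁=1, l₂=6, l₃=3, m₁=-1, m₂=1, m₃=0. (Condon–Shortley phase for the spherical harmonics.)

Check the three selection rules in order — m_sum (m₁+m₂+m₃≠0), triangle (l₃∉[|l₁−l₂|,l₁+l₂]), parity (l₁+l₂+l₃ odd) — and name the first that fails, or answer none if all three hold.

triangle

azimuthal sum: -1 + 1 + 0 = 0  ✓
5 ≤ 3 ≤ 7 (triangle on l)  ✗
L = 1 + 6 + 3 = 10 (even)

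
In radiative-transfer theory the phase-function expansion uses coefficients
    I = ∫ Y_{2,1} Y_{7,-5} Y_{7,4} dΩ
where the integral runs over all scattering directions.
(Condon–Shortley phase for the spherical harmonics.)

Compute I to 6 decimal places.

-0.188767

Checks pass: Σm=0; 16 even; l₃=7∈[5,9].
(2·2+1)(2·7+1)(2·7+1) = 1125
Δ: 2! 2! 12! / 17! → 1/185640
sum: t=0:+1/2419200 t=1:−1/518400 t=2:+1/2419200 = -1/907200
3j²(2 7 7; 0 0 0) = Δ·Π!·Σ² = 56/3315  (sign +1)
sum: t=0:+1/14515200 t=1:−1/79833600 = 1/17740800
3j²(2 7 7; 1 -5 4) = Δ·Π!·Σ² = 729/30940  (sign -1)
combine: 4πI² = 1125·56/3315·729/30940 = 21870/48841
take √, sign -1: I = -0.18876748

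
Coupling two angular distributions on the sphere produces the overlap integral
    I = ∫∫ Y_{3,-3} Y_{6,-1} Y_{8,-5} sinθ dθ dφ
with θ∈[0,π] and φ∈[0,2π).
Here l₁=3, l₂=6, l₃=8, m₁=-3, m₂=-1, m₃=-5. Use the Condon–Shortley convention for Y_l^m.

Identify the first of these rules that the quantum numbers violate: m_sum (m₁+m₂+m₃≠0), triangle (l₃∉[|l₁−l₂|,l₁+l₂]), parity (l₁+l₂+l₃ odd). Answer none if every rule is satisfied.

azimuthal sum: -3 − 1 − 5 = -9  ✗
3 ≤ 8 ≤ 9 (triangle on l)
L = 3 + 6 + 8 = 17 (odd)

m_sum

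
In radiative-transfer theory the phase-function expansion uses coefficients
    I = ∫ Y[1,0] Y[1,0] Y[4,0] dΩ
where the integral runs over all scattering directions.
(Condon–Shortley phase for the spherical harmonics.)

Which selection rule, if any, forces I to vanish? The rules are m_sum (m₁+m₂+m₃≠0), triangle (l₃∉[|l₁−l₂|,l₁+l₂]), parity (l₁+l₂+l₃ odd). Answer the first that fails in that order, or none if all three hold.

triangle

m₁+m₂+m₃ = 0 + 0 + 0 = 0  ✓
triangle: |1−1|=0 ≤ l₃=4 ≤ 1+1=2  ✗
parity: l₁+l₂+l₃ = 6 is even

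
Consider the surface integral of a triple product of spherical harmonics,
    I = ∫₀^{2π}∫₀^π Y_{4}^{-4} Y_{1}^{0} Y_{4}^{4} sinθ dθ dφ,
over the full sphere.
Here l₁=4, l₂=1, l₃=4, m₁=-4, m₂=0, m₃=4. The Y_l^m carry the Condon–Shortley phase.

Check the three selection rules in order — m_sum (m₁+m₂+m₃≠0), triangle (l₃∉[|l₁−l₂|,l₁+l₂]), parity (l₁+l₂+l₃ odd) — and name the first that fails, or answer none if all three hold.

parity

m₁+m₂+m₃ = -4 + 0 + 4 = 0  ✓
triangle: |4−1|=3 ≤ l₃=4 ≤ 4+1=5  ✓
parity: l₁+l₂+l₃ = 9 is odd  ✗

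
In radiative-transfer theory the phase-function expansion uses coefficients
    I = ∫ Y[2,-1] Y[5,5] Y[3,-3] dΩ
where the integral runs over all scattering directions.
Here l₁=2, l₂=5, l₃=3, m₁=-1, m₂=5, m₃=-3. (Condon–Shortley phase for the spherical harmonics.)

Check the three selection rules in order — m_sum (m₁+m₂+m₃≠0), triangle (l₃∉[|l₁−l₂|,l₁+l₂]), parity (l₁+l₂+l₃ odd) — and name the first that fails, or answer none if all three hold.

Σmᵢ = 1  ✗
l₃∈[|l₁−l₂|,l₁+l₂]=[3,7], have l₃=3
Σlᵢ = 10 ⇒ even

m_sum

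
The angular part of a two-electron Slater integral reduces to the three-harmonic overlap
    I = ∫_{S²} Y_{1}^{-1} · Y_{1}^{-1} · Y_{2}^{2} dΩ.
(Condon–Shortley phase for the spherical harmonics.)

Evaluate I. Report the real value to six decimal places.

Checks pass: Σm=0; 4 even; l₃=2∈[0,2].
(2·1+1)(2·1+1)(2·2+1) = 45
Δ: 0! 2! 2! / 5! → 1/30
sum: t=0:+1/1 = 1/1
3j²(1 1 2; 0 0 0) = Δ·Π!·Σ² = 2/15  (sign +1)
sum: t=0:+1/4 = 1/4
3j²(1 1 2; -1 -1 2) = Δ·Π!·Σ² = 1/5  (sign +1)
combine: 4πI² = 45·2/15·1/5 = 6/5
take √, sign +1: I = 0.30901936

0.309019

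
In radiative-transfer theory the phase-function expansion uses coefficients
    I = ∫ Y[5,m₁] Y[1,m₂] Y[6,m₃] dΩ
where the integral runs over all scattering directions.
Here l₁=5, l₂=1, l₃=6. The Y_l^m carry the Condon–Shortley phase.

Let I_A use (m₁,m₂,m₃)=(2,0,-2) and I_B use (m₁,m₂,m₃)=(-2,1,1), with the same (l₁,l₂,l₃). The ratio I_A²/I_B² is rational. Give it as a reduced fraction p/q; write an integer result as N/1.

l's match ⇒ only the (l;m) 3-j factors differ between A and B.
A: triangle coeff Δ(5,1,6) = 1/858; Σ_t [0,0]: t=0:+1/30240 = 1/30240; (3j)²=16/429 [(5 1 6; 2 0 -2)], sign=+1
B: triangle coeff Δ(5,1,6) = 1/858; Σ_t [0,0]: t=0:+1/60480 = 1/60480; (3j)²=5/429 [(5 1 6; -2 1 1)], sign=-1
I_A²/I_B² = (16/429)/(5/429) = 16/5

16/5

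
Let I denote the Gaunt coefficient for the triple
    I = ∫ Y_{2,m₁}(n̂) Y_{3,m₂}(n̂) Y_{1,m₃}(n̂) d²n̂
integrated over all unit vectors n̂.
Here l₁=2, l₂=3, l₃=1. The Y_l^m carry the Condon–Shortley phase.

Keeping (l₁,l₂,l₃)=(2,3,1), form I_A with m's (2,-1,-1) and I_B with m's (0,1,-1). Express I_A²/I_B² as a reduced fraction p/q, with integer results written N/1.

Same 2,3,1: normalisation and zero-m 3j drop out of the ratio.
A: Δ: 4! 0! 2! / 7! → 1/105; sum: t=0:+1/48 = 1/48; 3j²(2 3 1; 2 -1 -1) = Δ·Π!·Σ² = 1/105  (sign +1)
B: Δ: 4! 0! 2! / 7! → 1/105; sum: t=2:+1/8 = 1/8; 3j²(2 3 1; 0 1 -1) = Δ·Π!·Σ² = 2/35  (sign +1)
I_A²/I_B² = (1/105)/(2/35) = 1/6

1/6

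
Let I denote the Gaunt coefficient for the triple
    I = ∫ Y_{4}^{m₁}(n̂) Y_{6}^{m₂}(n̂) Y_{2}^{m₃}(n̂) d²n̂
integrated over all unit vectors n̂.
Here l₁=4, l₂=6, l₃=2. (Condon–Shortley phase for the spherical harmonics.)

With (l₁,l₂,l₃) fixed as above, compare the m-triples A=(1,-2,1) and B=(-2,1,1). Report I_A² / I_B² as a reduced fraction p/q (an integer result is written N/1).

l's match ⇒ only the (l;m) 3-j factors differ between A and B.
A: triangle coeff Δ(4,6,2) = 1/6435; Σ_t [3,3]: t=3:−1/4320 = -1/4320; (3j)²=224/6435 [(4 6 2; 1 -2 1)], sign=+1
B: triangle coeff Δ(4,6,2) = 1/6435; Σ_t [6,6]: t=6:+1/8640 = 1/8640; (3j)²=14/1287 [(4 6 2; -2 1 1)], sign=-1
I_A²/I_B² = (224/6435)/(14/1287) = 16/5

16/5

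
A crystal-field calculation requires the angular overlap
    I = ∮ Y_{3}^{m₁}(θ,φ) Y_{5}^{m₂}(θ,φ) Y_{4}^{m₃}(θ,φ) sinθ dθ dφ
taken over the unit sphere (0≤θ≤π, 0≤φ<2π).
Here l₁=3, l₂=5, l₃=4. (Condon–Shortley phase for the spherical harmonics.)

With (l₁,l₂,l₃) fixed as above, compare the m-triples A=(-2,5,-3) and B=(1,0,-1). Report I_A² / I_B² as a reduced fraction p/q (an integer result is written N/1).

490/1

l's match ⇒ only the (l;m) 3-j factors differ between A and B.
A: triangle coeff Δ(3,5,4) = 1/180180; Σ_t [4,4]: t=4:+1/17280 = 1/17280; (3j)²=35/858 [(3 5 4; -2 5 -3)], sign=-1
B: triangle coeff Δ(3,5,4) = 1/180180; Σ_t [0,2]: t=0:+1/5760 t=1:−1/288 t=2:+1/288 = 1/5760; (3j)²=1/12012 [(3 5 4; 1 0 -1)], sign=-1
I_A²/I_B² = (35/858)/(1/12012) = 490/1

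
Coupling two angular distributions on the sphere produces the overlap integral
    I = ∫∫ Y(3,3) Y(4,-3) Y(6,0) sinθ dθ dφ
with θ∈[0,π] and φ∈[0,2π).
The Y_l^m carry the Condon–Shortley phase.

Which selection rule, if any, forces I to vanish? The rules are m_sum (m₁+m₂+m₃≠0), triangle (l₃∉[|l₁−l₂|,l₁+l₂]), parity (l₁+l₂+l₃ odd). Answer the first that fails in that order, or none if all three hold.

parity

azimuthal sum: 3 − 3 + 0 = 0  ✓
1 ≤ 6 ≤ 7 (triangle on l)  ✓
L = 3 + 4 + 6 = 13 (odd)  ✗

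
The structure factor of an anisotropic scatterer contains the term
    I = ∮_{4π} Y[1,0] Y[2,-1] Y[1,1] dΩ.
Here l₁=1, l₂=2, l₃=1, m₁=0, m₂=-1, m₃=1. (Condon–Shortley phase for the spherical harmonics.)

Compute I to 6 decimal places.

m-sum 0 ✓  L=4 even ✓  1≤1≤3 ✓
Π(2lᵢ+1) = 3×5×3 = 45
triangle coeff Δ(1,2,1) = 1/30
Σ_t [1,1]: t=1:−1/1 = -1/1
(3j)²=2/15 [(1 2 1; 0 0 0)], sign=+1
Σ_t [1,1]: t=1:−1/2 = -1/2
(3j)²=1/10 [(1 2 1; 0 -1 1)], sign=-1
⇒ 4πI² = 3/5
I = (-1)√(3/5/(4π)) = -0.21850969

-0.218510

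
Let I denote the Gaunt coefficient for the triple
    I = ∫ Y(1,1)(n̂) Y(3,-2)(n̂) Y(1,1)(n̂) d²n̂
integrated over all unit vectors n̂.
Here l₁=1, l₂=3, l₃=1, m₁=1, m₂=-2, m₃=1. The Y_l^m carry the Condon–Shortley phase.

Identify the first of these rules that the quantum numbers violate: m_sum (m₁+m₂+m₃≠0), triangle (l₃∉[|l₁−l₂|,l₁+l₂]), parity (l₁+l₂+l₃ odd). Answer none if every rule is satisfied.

azimuthal sum: 1 − 2 + 1 = 0  ✓
2 ≤ 1 ≤ 4 (triangle on l)  ✗
L = 1 + 3 + 1 = 5 (odd)

triangle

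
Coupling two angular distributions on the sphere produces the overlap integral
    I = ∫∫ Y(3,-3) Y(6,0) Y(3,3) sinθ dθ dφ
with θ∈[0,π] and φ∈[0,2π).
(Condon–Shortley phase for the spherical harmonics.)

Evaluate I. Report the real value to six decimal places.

0.011854

Checks pass: Σm=0; 12 even; l₃=3∈[3,9].
(2·3+1)(2·6+1)(2·3+1) = 637
Δ: 6! 0! 6! / 13! → 1/12012
sum: t=3:−1/1296 = -1/1296
3j²(3 6 3; 0 0 0) = Δ·Π!·Σ² = 100/3003  (sign +1)
sum: t=6:+1/518400 = 1/518400
3j²(3 6 3; -3 0 3) = Δ·Π!·Σ² = 1/12012  (sign +1)
combine: 4πI² = 637·100/3003·1/12012 = 25/14157
take √, sign +1: I = 0.01185440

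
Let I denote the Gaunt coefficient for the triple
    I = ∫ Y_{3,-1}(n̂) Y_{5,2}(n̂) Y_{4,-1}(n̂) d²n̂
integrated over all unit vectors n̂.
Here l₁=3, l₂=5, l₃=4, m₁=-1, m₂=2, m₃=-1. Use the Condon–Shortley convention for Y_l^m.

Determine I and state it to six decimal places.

Checks pass: Σm=0; 12 even; l₃=4∈[2,8].
(2·3+1)(2·5+1)(2·4+1) = 693
Δ: 4! 2! 6! / 13! → 1/180180
sum: t=1:−1/576 t=2:+1/144 t=3:−1/576 = 1/288
3j²(3 5 4; 0 0 0) = Δ·Π!·Σ² = 20/1001  (sign +1)
sum: t=2:+1/960 t=3:−1/288 t=4:+1/1728 = -1/540
3j²(3 5 4; -1 2 -1) = Δ·Π!·Σ² = 128/6435  (sign +1)
combine: 4πI² = 693·20/1001·128/6435 = 512/1859
take √, sign +1: I = 0.14804384

0.148044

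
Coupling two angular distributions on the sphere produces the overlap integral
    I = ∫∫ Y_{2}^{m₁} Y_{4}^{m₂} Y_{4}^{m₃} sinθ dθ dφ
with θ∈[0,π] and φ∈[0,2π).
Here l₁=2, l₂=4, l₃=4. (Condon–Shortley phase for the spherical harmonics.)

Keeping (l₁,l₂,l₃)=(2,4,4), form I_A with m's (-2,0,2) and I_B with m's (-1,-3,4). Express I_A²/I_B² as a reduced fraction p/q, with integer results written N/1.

45/49

Same 2,4,4: normalisation and zero-m 3j drop out of the ratio.
A: Δ: 2! 2! 6! / 11! → 1/13860; sum: t=2:+1/192 = 1/192; 3j²(2 4 4; -2 0 2) = Δ·Π!·Σ² = 3/77  (sign +1)
B: Δ: 2! 2! 6! / 11! → 1/13860; sum: t=1:−1/1440 = -1/1440; 3j²(2 4 4; -1 -3 4) = Δ·Π!·Σ² = 7/165  (sign -1)
I_A²/I_B² = (3/77)/(7/165) = 45/49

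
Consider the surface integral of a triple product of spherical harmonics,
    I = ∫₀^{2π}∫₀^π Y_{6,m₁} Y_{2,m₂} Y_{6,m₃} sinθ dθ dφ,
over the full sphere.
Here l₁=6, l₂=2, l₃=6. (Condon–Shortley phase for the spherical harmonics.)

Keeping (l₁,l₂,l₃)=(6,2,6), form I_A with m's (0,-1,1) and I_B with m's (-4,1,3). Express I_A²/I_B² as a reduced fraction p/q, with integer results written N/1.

1/35

Shared (l₁,l₂,l₃)=(6,2,6): N and (l;000)² cancel in I_A²/I_B².
A: Δ = 2!·10!·2!/15! = 1/90090; Racah Σ t=0..1: t=0:+1/34560 t=1:−1/28800 = -1/172800; ⇒ 3j(6 2 6; 0 -1 1)² = 1/1430, sgn +1
B: Δ = 2!·10!·2!/15! = 1/90090; Racah Σ t=1..2: t=1:−1/725760 t=2:+1/161280 = 1/207360; ⇒ 3j(6 2 6; -4 1 3)² = 7/286, sgn -1
I_A²/I_B² = (1/1430)/(7/286) = 1/35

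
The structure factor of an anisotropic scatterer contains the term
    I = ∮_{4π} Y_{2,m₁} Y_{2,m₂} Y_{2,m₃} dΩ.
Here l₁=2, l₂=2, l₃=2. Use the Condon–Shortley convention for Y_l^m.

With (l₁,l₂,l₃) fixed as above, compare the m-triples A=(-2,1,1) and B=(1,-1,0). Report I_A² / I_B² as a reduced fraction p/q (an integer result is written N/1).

6/1

Same 2,2,2: normalisation and zero-m 3j drop out of the ratio.
A: Δ: 2! 2! 2! / 7! → 1/630; sum: t=2:+1/4 = 1/4; 3j²(2 2 2; -2 1 1) = Δ·Π!·Σ² = 3/35  (sign -1)
B: Δ: 2! 2! 2! / 7! → 1/630; sum: t=0:+1/2 t=1:−1/4 = 1/4; 3j²(2 2 2; 1 -1 0) = Δ·Π!·Σ² = 1/70  (sign +1)
I_A²/I_B² = (3/35)/(1/70) = 6/1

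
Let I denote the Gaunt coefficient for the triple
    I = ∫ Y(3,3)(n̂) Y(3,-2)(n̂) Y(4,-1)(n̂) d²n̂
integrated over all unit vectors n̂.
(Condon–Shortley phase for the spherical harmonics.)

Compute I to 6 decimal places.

Checks pass: Σm=0; 10 even; l₃=4∈[0,6].
(2·3+1)(2·3+1)(2·4+1) = 441
Δ: 2! 4! 4! / 11! → 1/34650
sum: t=0:+1/72 t=1:−1/16 t=2:+1/72 = -5/144
3j²(3 3 4; 0 0 0) = Δ·Π!·Σ² = 2/77  (sign -1)
sum: t=0:+1/288 = 1/288
3j²(3 3 4; 3 -2 -1) = Δ·Π!·Σ² = 5/231  (sign -1)
combine: 4πI² = 441·2/77·5/231 = 30/121
take √, sign +1: I = 0.14046335

0.140463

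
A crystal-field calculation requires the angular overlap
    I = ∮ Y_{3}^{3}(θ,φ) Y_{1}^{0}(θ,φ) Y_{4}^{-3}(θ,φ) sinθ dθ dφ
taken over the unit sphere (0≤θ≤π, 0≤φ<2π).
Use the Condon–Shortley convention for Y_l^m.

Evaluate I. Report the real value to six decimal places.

-0.162868

m-sum 0 ✓  L=8 even ✓  2≤4≤4 ✓
Π(2lᵢ+1) = 7×3×9 = 189
triangle coeff Δ(3,1,4) = 1/252
Σ_t [0,0]: t=0:+1/36 = 1/36
(3j)²=4/63 [(3 1 4; 0 0 0)], sign=+1
Σ_t [0,0]: t=0:+1/720 = 1/720
(3j)²=1/36 [(3 1 4; 3 0 -3)], sign=-1
⇒ 4πI² = 1/3
I = (-1)√(1/3/(4π)) = -0.16286750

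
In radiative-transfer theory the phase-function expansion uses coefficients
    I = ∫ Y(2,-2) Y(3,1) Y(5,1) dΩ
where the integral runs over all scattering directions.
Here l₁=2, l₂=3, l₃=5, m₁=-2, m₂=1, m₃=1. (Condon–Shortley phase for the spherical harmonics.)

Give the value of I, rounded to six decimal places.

Rules hold: Σm=0, L=10 even, 1≤5≤5.
N = 5·7·11 = 385
Δ = 0!·4!·6!/11! = 1/2310
Racah Σ t=0..0: t=0:+1/144 = 1/144
⇒ 3j(2 3 5; 0 0 0)² = 10/231, sgn -1
Racah Σ t=0..0: t=0:+1/1152 = 1/1152
⇒ 3j(2 3 5; -2 1 1)² = 1/154, sgn +1
4πI² = N·(3j₀)²·(3jₘ)² = 25/231
I = -1·√(0.108225/4π) = -0.09280237

-0.092802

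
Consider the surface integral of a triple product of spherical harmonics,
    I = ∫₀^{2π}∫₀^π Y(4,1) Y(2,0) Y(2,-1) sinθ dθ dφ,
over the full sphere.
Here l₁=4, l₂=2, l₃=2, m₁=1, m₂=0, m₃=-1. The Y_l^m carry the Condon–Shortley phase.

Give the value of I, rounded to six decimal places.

m-sum 0 ✓  L=8 even ✓  2≤2≤6 ✓
Π(2lᵢ+1) = 9×5×5 = 225
triangle coeff Δ(4,2,2) = 1/630
Σ_t [2,2]: t=2:+1/16 = 1/16
(3j)²=2/35 [(4 2 2; 0 0 0)], sign=+1
Σ_t [2,2]: t=2:+1/24 = 1/24
(3j)²=1/21 [(4 2 2; 1 0 -1)], sign=-1
⇒ 4πI² = 30/49
I = (-1)√(30/49/(4π)) = -0.22072812

-0.220728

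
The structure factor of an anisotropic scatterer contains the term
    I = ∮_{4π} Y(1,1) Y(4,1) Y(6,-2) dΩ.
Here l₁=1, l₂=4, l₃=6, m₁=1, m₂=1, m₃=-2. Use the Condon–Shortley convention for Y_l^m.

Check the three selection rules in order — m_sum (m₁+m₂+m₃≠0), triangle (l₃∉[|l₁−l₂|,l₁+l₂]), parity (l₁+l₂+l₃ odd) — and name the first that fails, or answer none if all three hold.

azimuthal sum: 1 + 1 − 2 = 0  ✓
3 ≤ 6 ≤ 5 (triangle on l)  ✗
L = 1 + 4 + 6 = 11 (odd)

triangle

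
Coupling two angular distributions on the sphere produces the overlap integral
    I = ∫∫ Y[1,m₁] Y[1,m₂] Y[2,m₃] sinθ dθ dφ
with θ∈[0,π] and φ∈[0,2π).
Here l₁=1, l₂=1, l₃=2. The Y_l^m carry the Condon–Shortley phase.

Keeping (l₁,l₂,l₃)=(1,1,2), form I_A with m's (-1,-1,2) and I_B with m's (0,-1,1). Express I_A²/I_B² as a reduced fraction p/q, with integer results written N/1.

l's match ⇒ only the (l;m) 3-j factors differ between A and B.
A: triangle coeff Δ(1,1,2) = 1/30; Σ_t [0,0]: t=0:+1/4 = 1/4; (3j)²=1/5 [(1 1 2; -1 -1 2)], sign=+1
B: triangle coeff Δ(1,1,2) = 1/30; Σ_t [0,0]: t=0:+1/2 = 1/2; (3j)²=1/10 [(1 1 2; 0 -1 1)], sign=-1
I_A²/I_B² = (1/5)/(1/10) = 2/1

2/1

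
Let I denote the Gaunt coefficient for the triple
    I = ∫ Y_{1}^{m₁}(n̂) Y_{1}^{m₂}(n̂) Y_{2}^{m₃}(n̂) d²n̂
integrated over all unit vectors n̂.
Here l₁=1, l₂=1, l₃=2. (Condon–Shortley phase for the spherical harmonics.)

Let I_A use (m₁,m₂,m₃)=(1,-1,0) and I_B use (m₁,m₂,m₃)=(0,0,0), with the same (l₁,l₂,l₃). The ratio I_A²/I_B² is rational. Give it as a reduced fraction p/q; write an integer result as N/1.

l's match ⇒ only the (l;m) 3-j factors differ between A and B.
A: triangle coeff Δ(1,1,2) = 1/30; Σ_t [0,0]: t=0:+1/4 = 1/4; (3j)²=1/30 [(1 1 2; 1 -1 0)], sign=+1
B: triangle coeff Δ(1,1,2) = 1/30; Σ_t [0,0]: t=0:+1/1 = 1/1; (3j)²=2/15 [(1 1 2; 0 0 0)], sign=+1
I_A²/I_B² = (1/30)/(2/15) = 1/4

1/4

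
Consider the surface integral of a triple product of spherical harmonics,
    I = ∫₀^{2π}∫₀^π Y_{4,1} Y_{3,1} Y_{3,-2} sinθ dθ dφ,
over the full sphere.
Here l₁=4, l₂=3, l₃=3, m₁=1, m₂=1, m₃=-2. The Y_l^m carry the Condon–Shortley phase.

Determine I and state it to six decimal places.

Rules hold: Σm=0, L=10 even, 1≤3≤7.
N = 9·7·7 = 441
Δ = 4!·4!·2!/11! = 1/34650
Racah Σ t=1..3: t=1:−1/72 t=2:+1/16 t=3:−1/72 = 5/144
⇒ 3j(4 3 3; 0 0 0)² = 2/77, sgn -1
Racah Σ t=2..3: t=2:+1/48 t=3:−1/144 = 1/72
⇒ 3j(4 3 3; 1 1 -2)² = 16/693, sgn -1
4πI² = N·(3j₀)²·(3jₘ)² = 32/121
I = +1·√(0.264463/4π) = 0.14506992

0.145070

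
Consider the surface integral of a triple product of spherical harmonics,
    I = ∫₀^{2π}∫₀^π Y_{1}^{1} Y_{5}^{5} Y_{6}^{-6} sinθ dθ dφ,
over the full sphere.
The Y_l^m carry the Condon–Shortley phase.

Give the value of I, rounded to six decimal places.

0.331940

Rules hold: Σm=0, L=12 even, 4≤6≤6.
N = 3·11·13 = 429
Δ = 0!·2!·10!/13! = 1/858
Racah Σ t=0..0: t=0:+1/14400 = 1/14400
⇒ 3j(1 5 6; 0 0 0)² = 6/143, sgn +1
Racah Σ t=0..0: t=0:+1/7257600 = 1/7257600
⇒ 3j(1 5 6; 1 5 -6)² = 1/13, sgn +1
4πI² = N·(3j₀)²·(3jₘ)² = 18/13
I = +1·√(1.38462/4π) = 0.33194004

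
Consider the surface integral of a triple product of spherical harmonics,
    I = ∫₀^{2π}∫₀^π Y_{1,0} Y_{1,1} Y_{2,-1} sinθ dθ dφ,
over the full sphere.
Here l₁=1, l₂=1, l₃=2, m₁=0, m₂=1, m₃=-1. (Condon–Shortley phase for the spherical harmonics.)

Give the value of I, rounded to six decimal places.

m-sum 0 ✓  L=4 even ✓  0≤2≤2 ✓
Π(2lᵢ+1) = 3×3×5 = 45
triangle coeff Δ(1,1,2) = 1/30
Σ_t [0,0]: t=0:+1/1 = 1/1
(3j)²=2/15 [(1 1 2; 0 0 0)], sign=+1
Σ_t [0,0]: t=0:+1/2 = 1/2
(3j)²=1/10 [(1 1 2; 0 1 -1)], sign=-1
⇒ 4πI² = 3/5
I = (-1)√(3/5/(4π)) = -0.21850969

-0.218510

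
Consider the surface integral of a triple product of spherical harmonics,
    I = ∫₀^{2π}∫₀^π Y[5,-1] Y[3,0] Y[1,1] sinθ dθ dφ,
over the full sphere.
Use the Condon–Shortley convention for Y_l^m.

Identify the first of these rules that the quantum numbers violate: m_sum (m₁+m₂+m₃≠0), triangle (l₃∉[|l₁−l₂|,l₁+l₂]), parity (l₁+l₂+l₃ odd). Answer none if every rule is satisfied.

triangle

Σmᵢ = 0  ✓
l₃∈[|l₁−l₂|,l₁+l₂]=[2,8], have l₃=1  ✗
Σlᵢ = 9 ⇒ odd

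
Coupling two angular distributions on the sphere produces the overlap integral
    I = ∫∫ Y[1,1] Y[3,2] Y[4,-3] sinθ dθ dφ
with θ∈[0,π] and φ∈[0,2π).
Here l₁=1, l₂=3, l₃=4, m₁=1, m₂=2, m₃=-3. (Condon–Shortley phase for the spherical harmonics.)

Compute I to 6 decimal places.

m-sum 0 ✓  L=8 even ✓  2≤4≤4 ✓
Π(2lᵢ+1) = 3×7×9 = 189
triangle coeff Δ(1,3,4) = 1/252
Σ_t [0,0]: t=0:+1/36 = 1/36
(3j)²=4/63 [(1 3 4; 0 0 0)], sign=+1
Σ_t [0,0]: t=0:+1/240 = 1/240
(3j)²=1/12 [(1 3 4; 1 2 -3)], sign=-1
⇒ 4πI² = 1/1
I = (-1)√(1/1/(4π)) = -0.28209479

-0.282095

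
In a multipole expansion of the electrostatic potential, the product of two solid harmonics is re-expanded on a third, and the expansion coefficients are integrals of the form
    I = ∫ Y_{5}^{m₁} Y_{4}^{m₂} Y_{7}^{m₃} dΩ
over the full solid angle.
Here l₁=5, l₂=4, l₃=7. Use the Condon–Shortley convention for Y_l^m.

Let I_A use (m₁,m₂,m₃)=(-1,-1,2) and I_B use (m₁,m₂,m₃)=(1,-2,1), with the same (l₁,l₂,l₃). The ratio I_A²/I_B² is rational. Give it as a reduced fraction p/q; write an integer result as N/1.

1875/841

Same 5,4,7: normalisation and zero-m 3j drop out of the ratio.
A: Δ: 2! 8! 6! / 17! → 1/6126120; sum: t=0:+1/103680 t=1:−1/34560 t=2:+1/138240 = -1/82944; 3j²(5 4 7; -1 -1 2) = Δ·Π!·Σ² = 125/9724  (sign +1)
B: Δ: 2! 8! 6! / 17! → 1/6126120; sum: t=0:+1/55296 t=1:−1/86400 t=2:+1/2073600 = 29/4147200; 3j²(5 4 7; 1 -2 1) = Δ·Π!·Σ² = 841/145860  (sign +1)
I_A²/I_B² = (125/9724)/(841/145860) = 1875/841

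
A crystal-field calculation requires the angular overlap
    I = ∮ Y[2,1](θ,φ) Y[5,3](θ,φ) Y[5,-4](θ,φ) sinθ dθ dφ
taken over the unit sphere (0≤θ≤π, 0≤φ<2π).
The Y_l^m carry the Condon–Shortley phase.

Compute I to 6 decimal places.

Rules hold: Σm=0, L=12 even, 3≤5≤7.
N = 5·11·11 = 605
Δ = 2!·2!·8!/13! = 1/38610
Racah Σ t=0..2: t=0:+1/2880 t=1:−1/576 t=2:+1/2880 = -1/960
⇒ 3j(2 5 5; 0 0 0)² = 10/429, sgn +1
Racah Σ t=0..1: t=0:+1/80640 t=1:−1/10080 = -1/11520
⇒ 3j(2 5 5; 1 3 -4)² = 49/1430, sgn +1
4πI² = N·(3j₀)²·(3jₘ)² = 245/507
I = +1·√(0.483235/4π) = 0.19609844

0.196098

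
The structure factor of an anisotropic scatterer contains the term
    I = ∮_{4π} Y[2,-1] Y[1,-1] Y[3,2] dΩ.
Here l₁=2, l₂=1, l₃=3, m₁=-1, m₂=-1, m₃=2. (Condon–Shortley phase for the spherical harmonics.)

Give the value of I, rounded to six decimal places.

0.261169

m-sum 0 ✓  L=6 even ✓  1≤3≤3 ✓
Π(2lᵢ+1) = 5×3×7 = 105
triangle coeff Δ(2,1,3) = 1/105
Σ_t [0,0]: t=0:+1/4 = 1/4
(3j)²=3/35 [(2 1 3; 0 0 0)], sign=-1
Σ_t [0,0]: t=0:+1/12 = 1/12
(3j)²=2/21 [(2 1 3; -1 -1 2)], sign=-1
⇒ 4πI² = 6/7
I = (+1)√(6/7/(4π)) = 0.26116903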